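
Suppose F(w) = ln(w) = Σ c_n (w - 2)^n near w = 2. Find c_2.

F(2) = ln(2)
F′(2) = 1/2
F′′(2) = -1/4
Dividing each by k! gives the coefficients c_0, ..., c_2.

-1/8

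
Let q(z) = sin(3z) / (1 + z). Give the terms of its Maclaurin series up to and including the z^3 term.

Multiply the two series term by term and collect like powers.
q(0) = 0
q′(0) = 3
q′′(0) = -6
q′′′(0) = -9
Dividing each by k! gives the coefficients c_0, ..., c_3.

-3*z^3/2 - 3*z^2 + 3*z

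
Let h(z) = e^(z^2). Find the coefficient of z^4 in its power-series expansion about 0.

[z^0] = 1;  [z^1] = 0;  [z^2] = 1;  [z^3] = 0;  [z^4] = 1/2.

1/2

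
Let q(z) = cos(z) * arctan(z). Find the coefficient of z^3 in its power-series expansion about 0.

-5/6

Multiply the two series term by term and collect like powers.
q(0) = 0
q′(0) = 1
q′′(0) = 0
q′′′(0) = -5
So c_3 = q′′′(0)/3! = -5/6.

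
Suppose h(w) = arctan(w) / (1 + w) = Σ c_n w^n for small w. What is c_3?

2/3

Multiply the two series term by term and collect like powers.
h(0) = 0
h′(0) = 1
h′′(0) = -2
h′′′(0) = 4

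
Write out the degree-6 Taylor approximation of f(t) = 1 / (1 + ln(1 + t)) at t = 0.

3289*t^6/360 - 347*t^5/60 + 11*t^4/3 - 7*t^3/3 + 3*t^2/2 - t + 1

Write 1/(1+u) = 1 - u + u^2 - u^3 + ... and substitute the series for u.
f(0) = 1
f′(0) = -1
f′′(0) = 3
f′′′(0) = -14
f^(4)(0) = 88
f^(5)(0) = -694
f^(6)(0) = 6578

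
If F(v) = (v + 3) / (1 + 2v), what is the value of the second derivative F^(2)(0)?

20

Multiply each power in the prefactor through the base expansion.
The coefficient of v^2 in the expansion is 10, so F′′(0) = 2! * (10) = 20.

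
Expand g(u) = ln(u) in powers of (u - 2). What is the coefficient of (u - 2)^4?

-1/64

Apply the Taylor formula c_k = f^(k)(a)/k!.
[(u - 2)^0] = ln(2);  [(u - 2)^1] = 1/2;  [(u - 2)^2] = -1/8;  [(u - 2)^3] = 1/24;  [(u - 2)^4] = -1/64.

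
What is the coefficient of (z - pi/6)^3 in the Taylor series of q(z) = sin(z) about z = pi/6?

Compute the successive derivatives at the expansion point and divide by k!.
q(pi/6) = 1/2
q′(pi/6) = sqrt(3)/2
q′′(pi/6) = -1/2
q′′′(pi/6) = -sqrt(3)/2
So c_3 = q′′′(pi/6)/3! = -sqrt(3)/12.

-sqrt(3)/12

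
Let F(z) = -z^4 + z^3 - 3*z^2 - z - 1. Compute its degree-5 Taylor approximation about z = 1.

-(z - 1)^4 - 3*(z - 1)^3 - 6*(z - 1)^2 - 8*(z - 1) - 5

Differentiate repeatedly and evaluate at the center.
F(1) = -5
F′(1) = -8
F′′(1) = -12
F′′′(1) = -18
F^(4)(1) = -24
F^(5)(1) = 0
Then c_k = F^(k)(1)/k! gives each Taylor coefficient.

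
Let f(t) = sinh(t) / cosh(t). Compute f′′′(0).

Write the quotient as an unknown series and match coefficients against numerator = denominator · series.
The coefficient of t^3 in the expansion is -1/3, so f′′′(0) = 3! * (-1/3) = -2.

-2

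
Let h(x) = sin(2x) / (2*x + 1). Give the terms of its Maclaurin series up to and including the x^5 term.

Multiply the numerator's expansion by the denominator's geometric series.
h(0) = 0
h′(0) = 2
h′′(0) = -8
h′′′(0) = 40
h^(4)(0) = -320
h^(5)(0) = 3232
The Taylor polynomial is Σ h^(k)(0)/k! · x^k.

404*x^5/15 - 40*x^4/3 + 20*x^3/3 - 4*x^2 + 2*x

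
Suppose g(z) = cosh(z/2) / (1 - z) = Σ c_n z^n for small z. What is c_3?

9/8

Expand each factor separately, then convolve coefficients.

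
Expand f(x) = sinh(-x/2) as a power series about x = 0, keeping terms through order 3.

-x^3/48 - x/2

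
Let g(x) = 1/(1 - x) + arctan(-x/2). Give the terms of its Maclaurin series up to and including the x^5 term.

159*x^5/160 + x^4 + 25*x^3/24 + x^2 + x/2 + 1

Add the two expansions coefficient-wise.
g(0) = 1
g′(0) = 1/2
g′′(0) = 2
g′′′(0) = 25/4
g^(4)(0) = 24
g^(5)(0) = 477/4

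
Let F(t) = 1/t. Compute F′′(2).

The coefficient of (t - 2)^2 in the expansion is 1/8, so F′′(2) = 2! * (1/8) = 1/4.

1/4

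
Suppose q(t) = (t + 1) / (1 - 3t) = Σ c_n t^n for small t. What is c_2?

Multiply each power in the prefactor through the base expansion.

12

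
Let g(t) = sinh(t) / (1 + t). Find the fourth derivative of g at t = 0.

-28

Expand each factor separately, then convolve coefficients.
The coefficient of t^4 in the expansion is -7/6, so g^(4)(0) = 4! * (-7/6) = -28.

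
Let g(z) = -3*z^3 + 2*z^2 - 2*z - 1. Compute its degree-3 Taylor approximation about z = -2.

-3*(z + 2)^3 + 20*(z + 2)^2 - 46*(z + 2) + 35

[(z + 2)^0] = 35;  [(z + 2)^1] = -46;  [(z + 2)^2] = 20;  [(z + 2)^3] = -3.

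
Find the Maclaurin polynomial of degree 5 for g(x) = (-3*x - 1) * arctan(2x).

-32*x^5/5 + 8*x^4 + 8*x^3/3 - 6*x^2 - 2*x

Multiply each power in the prefactor through the base expansion.
[x^0] = 0;  [x^1] = -2;  [x^2] = -6;  [x^3] = 8/3;  [x^4] = 8;  [x^5] = -32/5.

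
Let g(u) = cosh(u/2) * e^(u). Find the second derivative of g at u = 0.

5/4

Multiply the two series term by term and collect like powers.
The coefficient of u^2 in the expansion is 5/8, so g′′(0) = 2! * (5/8) = 5/4.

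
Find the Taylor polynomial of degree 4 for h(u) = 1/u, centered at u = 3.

(u - 3)^4/243 - (u - 3)^3/81 + (u - 3)^2/27 - (u - 3)/9 + 1/3

[(u - 3)^0] = 1/3;  [(u - 3)^1] = -1/9;  [(u - 3)^2] = 1/27;  [(u - 3)^3] = -1/81;  [(u - 3)^4] = 1/243.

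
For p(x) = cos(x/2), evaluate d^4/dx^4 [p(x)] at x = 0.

1/16

From the series, [x^4] p = 1/384; multiply by 4! = 24 to get 1/16.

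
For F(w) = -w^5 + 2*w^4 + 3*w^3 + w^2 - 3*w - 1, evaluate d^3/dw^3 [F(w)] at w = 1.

The coefficient of (w - 1)^3 in the expansion is 1, so F′′′(1) = 3! * (1) = 6.

6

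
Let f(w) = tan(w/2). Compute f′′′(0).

1/4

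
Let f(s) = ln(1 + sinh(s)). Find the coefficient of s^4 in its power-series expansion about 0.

-5/12

Plug the Maclaurin series of the inner function into that of the outer and collect terms.
So c_4 = f^(4)(0)/4! = -5/12.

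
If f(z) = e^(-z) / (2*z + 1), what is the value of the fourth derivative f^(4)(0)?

633

Multiply the numerator's expansion by the denominator's geometric series.
The coefficient of z^4 in the expansion is 211/8, so f^(4)(0) = 4! * (211/8) = 633.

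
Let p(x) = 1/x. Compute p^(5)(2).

-15/8

The coefficient of (x - 2)^5 in the expansion is -1/64, so p^(5)(2) = 5! * (-1/64) = -15/8.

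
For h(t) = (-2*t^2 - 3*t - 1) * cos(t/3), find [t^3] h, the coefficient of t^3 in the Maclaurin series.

Distribute the polynomial across the series and collect like powers.
h(0) = -1
h′(0) = -3
h′′(0) = -35/9
h′′′(0) = 1
Then c_k = h^(k)(0)/k! gives each Taylor coefficient.

1/6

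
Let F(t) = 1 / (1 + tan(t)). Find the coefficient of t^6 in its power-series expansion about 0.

Write 1/(1+u) = 1 - u + u^2 - u^3 + ... and substitute the series for u.
F(0) = 1
F′(0) = -1
F′′(0) = 2
F′′′(0) = -8
F^(4)(0) = 40
F^(5)(0) = -256
F^(6)(0) = 1952
So c_6 = F^(6)(0)/6! = 122/45.

122/45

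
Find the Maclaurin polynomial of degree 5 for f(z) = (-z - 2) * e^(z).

Shift and add copies of the series according to the polynomial's terms.
f(0) = -2
f′(0) = -3
f′′(0) = -4
f′′′(0) = -5
f^(4)(0) = -6
f^(5)(0) = -7

-7*z^5/120 - z^4/4 - 5*z^3/6 - 2*z^2 - 3*z - 2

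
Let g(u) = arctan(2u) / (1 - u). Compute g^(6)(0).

Expand 1/(denominator) as a geometric series and multiply by the numerator's series.
From the series, [u^6] g = 86/15; multiply by 6! = 720 to get 4128.

4128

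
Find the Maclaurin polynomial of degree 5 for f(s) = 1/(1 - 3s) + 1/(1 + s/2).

7775*s^5/32 + 1297*s^4/16 + 215*s^3/8 + 37*s^2/4 + 5*s/2 + 2

Add the two expansions coefficient-wise.
f(0) = 2
f′(0) = 5/2
f′′(0) = 37/2
f′′′(0) = 645/4
f^(4)(0) = 3891/2
f^(5)(0) = 116625/4
The Taylor polynomial is Σ f^(k)(0)/k! · s^k.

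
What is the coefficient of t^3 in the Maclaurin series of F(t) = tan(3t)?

Use the known series and substitute for the argument.
F(0) = 0
F′(0) = 3
F′′(0) = 0
F′′′(0) = 54

9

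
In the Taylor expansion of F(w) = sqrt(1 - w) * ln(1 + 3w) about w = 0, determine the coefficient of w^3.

87/8

Take the Cauchy product of the two expansions.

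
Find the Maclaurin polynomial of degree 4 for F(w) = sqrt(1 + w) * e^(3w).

Expand each factor separately, then convolve coefficients.
[w^0] = 1;  [w^1] = 7/2;  [w^2] = 47/8;  [w^3] = 103/16;  [w^4] = 667/128.

667*w^4/128 + 103*w^3/16 + 47*w^2/8 + 7*w/2 + 1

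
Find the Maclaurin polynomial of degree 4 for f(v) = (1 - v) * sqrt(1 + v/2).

-21*v^4/2048 + 5*v^3/128 - 9*v^2/32 - 3*v/4 + 1

Multiply each power in the prefactor through the base expansion.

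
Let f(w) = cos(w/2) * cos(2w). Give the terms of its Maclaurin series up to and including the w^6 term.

Expand each factor separately, then convolve coefficients.
f(0) = 1
f′(0) = 0
f′′(0) = -17/4
f′′′(0) = 0
f^(4)(0) = 353/16
f^(5)(0) = 0
f^(6)(0) = -8177/64
Dividing each by k! gives the coefficients c_0, ..., c_6.

-8177*w^6/46080 + 353*w^4/384 - 17*w^2/8 + 1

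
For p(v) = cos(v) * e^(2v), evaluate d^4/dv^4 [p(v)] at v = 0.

Take the Cauchy product of the two expansions.
The coefficient of v^4 in the expansion is -7/24, so p^(4)(0) = 4! * (-7/24) = -7.

-7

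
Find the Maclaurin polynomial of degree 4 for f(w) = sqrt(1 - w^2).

Differentiate repeatedly and evaluate at the center.
f(0) = 1
f′(0) = 0
f′′(0) = -1
f′′′(0) = 0
f^(4)(0) = -3

-w^4/8 - w^2/2 + 1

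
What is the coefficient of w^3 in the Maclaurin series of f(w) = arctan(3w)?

f(0) = 0
f′(0) = 3
f′′(0) = 0
f′′′(0) = -54
So c_3 = f′′′(0)/3! = -9.

-9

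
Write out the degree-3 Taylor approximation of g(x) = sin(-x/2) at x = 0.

[x^0] = 0;  [x^1] = -1/2;  [x^2] = 0;  [x^3] = 1/48.

x^3/48 - x/2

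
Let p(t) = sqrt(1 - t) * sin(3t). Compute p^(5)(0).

4743/16

Expand each factor separately, then convolve coefficients.
From the series, [t^5] p = 1581/640; multiply by 5! = 120 to get 4743/16.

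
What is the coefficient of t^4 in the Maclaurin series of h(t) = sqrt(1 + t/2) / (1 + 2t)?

Multiply the two series term by term and collect like powers.

28379/2048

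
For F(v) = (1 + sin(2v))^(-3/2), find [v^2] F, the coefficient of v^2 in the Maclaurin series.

15/2

Compose series: expand the inner function first, then feed it into the outer expansion.
F(0) = 1
F′(0) = -3
F′′(0) = 15
So c_2 = F′′(0)/2! = 15/2.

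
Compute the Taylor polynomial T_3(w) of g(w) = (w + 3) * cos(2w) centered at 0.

-2*w^3 - 6*w^2 + w + 3

Multiply each power in the prefactor through the base expansion.
g(0) = 3
g′(0) = 1
g′′(0) = -12
g′′′(0) = -12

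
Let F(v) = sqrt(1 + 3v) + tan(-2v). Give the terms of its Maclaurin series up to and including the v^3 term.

-47*v^3/48 - 9*v^2/8 - v/2 + 1

Add the two expansions coefficient-wise.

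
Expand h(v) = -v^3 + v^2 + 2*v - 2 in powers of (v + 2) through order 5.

h(-2) = 6
h′(-2) = -14
h′′(-2) = 14
h′′′(-2) = -6
h^(4)(-2) = 0
h^(5)(-2) = 0

-(v + 2)^3 + 7*(v + 2)^2 - 14*(v + 2) + 6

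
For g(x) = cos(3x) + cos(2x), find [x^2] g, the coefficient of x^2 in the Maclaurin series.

Expand each term separately and add.
[x^0] = 2;  [x^1] = 0;  [x^2] = -13/2.

-13/2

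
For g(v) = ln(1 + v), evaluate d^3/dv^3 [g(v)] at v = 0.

2

From the series, [v^3] g = 1/3; multiply by 3! = 6 to get 2.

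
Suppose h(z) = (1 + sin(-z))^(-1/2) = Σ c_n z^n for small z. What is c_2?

Let u equal the inner series; expand the outer function in u and truncate.
h(0) = 1
h′(0) = 1/2
h′′(0) = 3/4
The Taylor polynomial is Σ h^(k)(0)/k! · z^k.

3/8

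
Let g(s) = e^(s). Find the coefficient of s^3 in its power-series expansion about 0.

1/6

Differentiate repeatedly and evaluate at the center.
g(0) = 1
g′(0) = 1
g′′(0) = 1
g′′′(0) = 1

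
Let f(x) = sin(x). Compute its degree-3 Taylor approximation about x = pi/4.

-sqrt(2)*(x - pi/4)^3/12 - sqrt(2)*(x - pi/4)^2/4 + sqrt(2)*(x - pi/4)/2 + sqrt(2)/2

f(pi/4) = sqrt(2)/2
f′(pi/4) = sqrt(2)/2
f′′(pi/4) = -sqrt(2)/2
f′′′(pi/4) = -sqrt(2)/2
Dividing each by k! gives the coefficients c_0, ..., c_3.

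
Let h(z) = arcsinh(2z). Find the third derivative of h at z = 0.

-8

The coefficient of z^3 in the expansion is -4/3, so h′′′(0) = 3! * (-4/3) = -8.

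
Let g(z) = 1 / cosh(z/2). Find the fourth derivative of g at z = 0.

5/16

Divide the numerator series by the denominator series (power-series long division).
The coefficient of z^4 in the expansion is 5/384, so g^(4)(0) = 4! * (5/384) = 5/16.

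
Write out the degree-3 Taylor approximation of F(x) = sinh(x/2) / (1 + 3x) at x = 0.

217*x^3/48 - 3*x^2/2 + x/2

Multiply the two series term by term and collect like powers.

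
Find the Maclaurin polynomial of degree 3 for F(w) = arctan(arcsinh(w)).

Let u equal the inner series; expand the outer function in u and truncate.
F(0) = 0
F′(0) = 1
F′′(0) = 0
F′′′(0) = -3
Dividing each by k! gives the coefficients c_0, ..., c_3.

-w^3/2 + w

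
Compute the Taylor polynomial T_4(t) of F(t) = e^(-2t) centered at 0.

2*t^4/3 - 4*t^3/3 + 2*t^2 - 2*t + 1

Use the known series and substitute for the argument.
F(0) = 1
F′(0) = -2
F′′(0) = 4
F′′′(0) = -8
F^(4)(0) = 16
Then c_k = F^(k)(0)/k! gives each Taylor coefficient.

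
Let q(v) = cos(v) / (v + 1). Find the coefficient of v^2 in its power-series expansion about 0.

1/2

Multiply the numerator's expansion by the denominator's geometric series.
q(0) = 1
q′(0) = -1
q′′(0) = 1
So c_2 = q′′(0)/2! = 1/2.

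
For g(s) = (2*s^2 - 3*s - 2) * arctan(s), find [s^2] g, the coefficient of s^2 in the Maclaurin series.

-3

Shift and add copies of the series according to the polynomial's terms.
g(0) = 0
g′(0) = -2
g′′(0) = -6
So c_2 = g′′(0)/2! = -3.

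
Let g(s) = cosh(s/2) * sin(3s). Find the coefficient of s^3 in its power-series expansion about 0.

-33/8

Take the Cauchy product of the two expansions.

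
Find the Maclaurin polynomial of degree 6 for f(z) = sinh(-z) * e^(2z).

Write out both Maclaurin series and multiply, keeping only the needed powers.
[z^0] = 0;  [z^1] = -1;  [z^2] = -2;  [z^3] = -13/6;  [z^4] = -5/3;  [z^5] = -121/120;  [z^6] = -91/180.

-91*z^6/180 - 121*z^5/120 - 5*z^4/3 - 13*z^3/6 - 2*z^2 - z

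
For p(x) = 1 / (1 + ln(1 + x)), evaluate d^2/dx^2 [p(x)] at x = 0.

Write 1/(1+u) = 1 - u + u^2 - u^3 + ... and substitute the series for u.
The coefficient of x^2 in the expansion is 3/2, so p′′(0) = 2! * (3/2) = 3.

3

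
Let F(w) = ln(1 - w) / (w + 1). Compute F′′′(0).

Use 1/(1 - r) = Σ r^k on the denominator, then take the Cauchy product.
The coefficient of w^3 in the expansion is -5/6, so F′′′(0) = 3! * (-5/6) = -5.

-5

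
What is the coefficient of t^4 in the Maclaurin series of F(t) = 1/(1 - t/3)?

1/81

F(0) = 1
F′(0) = 1/3
F′′(0) = 2/9
F′′′(0) = 2/9
F^(4)(0) = 8/27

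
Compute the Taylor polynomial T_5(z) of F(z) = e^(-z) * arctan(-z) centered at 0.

-3*z^5/40 - z^4/6 - z^3/6 + z^2 - z

Take the Cauchy product of the two expansions.
F(0) = 0
F′(0) = -1
F′′(0) = 2
F′′′(0) = -1
F^(4)(0) = -4
F^(5)(0) = -9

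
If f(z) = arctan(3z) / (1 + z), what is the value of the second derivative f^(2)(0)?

-6

Take the Cauchy product of the two expansions.
The coefficient of z^2 in the expansion is -3, so f′′(0) = 2! * (-3) = -6.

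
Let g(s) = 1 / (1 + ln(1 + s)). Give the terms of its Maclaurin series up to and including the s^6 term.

Use the geometric series for the reciprocal, then substitute.
g(0) = 1
g′(0) = -1
g′′(0) = 3
g′′′(0) = -14
g^(4)(0) = 88
g^(5)(0) = -694
g^(6)(0) = 6578

3289*s^6/360 - 347*s^5/60 + 11*s^4/3 - 7*s^3/3 + 3*s^2/2 - s + 1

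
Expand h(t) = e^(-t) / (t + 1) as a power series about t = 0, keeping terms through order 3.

Use 1/(1 - r) = Σ r^k on the denominator, then take the Cauchy product.
[t^0] = 1;  [t^1] = -2;  [t^2] = 5/2;  [t^3] = -8/3.

-8*t^3/3 + 5*t^2/2 - 2*t + 1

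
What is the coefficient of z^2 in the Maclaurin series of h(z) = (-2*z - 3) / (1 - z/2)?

-7/4

Distribute the polynomial across the series and collect like powers.
h(0) = -3
h′(0) = -7/2
h′′(0) = -7/2
So c_2 = h′′(0)/2! = -7/4.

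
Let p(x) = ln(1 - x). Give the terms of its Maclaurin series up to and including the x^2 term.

Use the known series and substitute for the argument.
p(0) = 0
p′(0) = -1
p′′(0) = -1
Dividing each by k! gives the coefficients c_0, ..., c_2.

-x^2/2 - x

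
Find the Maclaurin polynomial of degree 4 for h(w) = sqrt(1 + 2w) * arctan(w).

w^4/6 - 5*w^3/6 + w^2 + w

Expand each factor separately, then convolve coefficients.
h(0) = 0
h′(0) = 1
h′′(0) = 2
h′′′(0) = -5
h^(4)(0) = 4
Dividing each by k! gives the coefficients c_0, ..., c_4.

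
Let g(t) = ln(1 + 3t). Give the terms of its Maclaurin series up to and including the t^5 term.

243*t^5/5 - 81*t^4/4 + 9*t^3 - 9*t^2/2 + 3*t

[t^0] = 0;  [t^1] = 3;  [t^2] = -9/2;  [t^3] = 9;  [t^4] = -81/4;  [t^5] = 243/5.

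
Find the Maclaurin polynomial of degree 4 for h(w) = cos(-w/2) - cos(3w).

-1295*w^4/384 + 35*w^2/8

Add the two expansions coefficient-wise.
h(0) = 0
h′(0) = 0
h′′(0) = 35/4
h′′′(0) = 0
h^(4)(0) = -1295/16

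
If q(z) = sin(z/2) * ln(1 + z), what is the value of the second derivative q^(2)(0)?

Write out both Maclaurin series and multiply, keeping only the needed powers.
The coefficient of z^2 in the expansion is 1/2, so q′′(0) = 2! * (1/2) = 1.

1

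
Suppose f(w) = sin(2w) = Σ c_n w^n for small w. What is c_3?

-4/3

Compute the successive derivatives at the expansion point and divide by k!.
[w^0] = 0;  [w^1] = 2;  [w^2] = 0;  [w^3] = -4/3.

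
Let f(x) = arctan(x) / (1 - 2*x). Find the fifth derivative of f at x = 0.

1784

Use 1/(1 - r) = Σ r^k on the denominator, then take the Cauchy product.
The coefficient of x^5 in the expansion is 223/15, so f^(5)(0) = 5! * (223/15) = 1784.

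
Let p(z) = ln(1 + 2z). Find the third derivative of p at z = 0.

The coefficient of z^3 in the expansion is 8/3, so p′′′(0) = 3! * (8/3) = 16.

16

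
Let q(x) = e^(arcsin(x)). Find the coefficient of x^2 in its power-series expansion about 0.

1/2

Plug the Maclaurin series of the inner function into that of the outer and collect terms.
So c_2 = q′′(0)/2! = 1/2.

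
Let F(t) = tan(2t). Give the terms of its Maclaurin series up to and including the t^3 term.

[t^0] = 0;  [t^1] = 2;  [t^2] = 0;  [t^3] = 8/3.

8*t^3/3 + 2*t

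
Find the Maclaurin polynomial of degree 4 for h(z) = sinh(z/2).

h(0) = 0
h′(0) = 1/2
h′′(0) = 0
h′′′(0) = 1/8
h^(4)(0) = 0

z^3/48 + z/2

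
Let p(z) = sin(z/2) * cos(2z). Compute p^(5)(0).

1441/32

Multiply the two series term by term and collect like powers.
From the series, [z^5] p = 1441/3840; multiply by 5! = 120 to get 1441/32.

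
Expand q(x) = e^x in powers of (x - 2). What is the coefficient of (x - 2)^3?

q(2) = e^(2)
q′(2) = e^(2)
q′′(2) = e^(2)
q′′′(2) = e^(2)
So c_3 = q′′′(2)/3! = e^(2)/6.

e^(2)/6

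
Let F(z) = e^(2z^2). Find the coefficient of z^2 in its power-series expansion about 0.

2

Use the known series and substitute for the argument.
[z^0] = 1;  [z^1] = 0;  [z^2] = 2.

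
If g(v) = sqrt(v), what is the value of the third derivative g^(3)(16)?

3/8192

From the series, [(v - 16)^3] g = 1/16384; multiply by 3! = 6 to get 3/8192.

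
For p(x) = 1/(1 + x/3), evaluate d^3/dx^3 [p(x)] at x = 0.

Compute the successive derivatives at the expansion point and divide by k!.
The coefficient of x^3 in the expansion is -1/27, so p′′′(0) = 3! * (-1/27) = -2/9.

-2/9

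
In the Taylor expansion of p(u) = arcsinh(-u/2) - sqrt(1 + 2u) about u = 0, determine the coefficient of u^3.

Expand each term separately and add.
p(0) = -1
p′(0) = -3/2
p′′(0) = 1
p′′′(0) = -23/8
Dividing each by k! gives the coefficients c_0, ..., c_3.

-23/48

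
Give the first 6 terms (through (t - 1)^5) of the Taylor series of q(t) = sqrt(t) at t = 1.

7*(t - 1)^5/256 - 5*(t - 1)^4/128 + (t - 1)^3/16 - (t - 1)^2/8 + (t - 1)/2 + 1

Differentiate repeatedly and evaluate at the center.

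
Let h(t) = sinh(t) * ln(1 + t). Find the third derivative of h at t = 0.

Take the Cauchy product of the two expansions.
From the series, [t^3] h = -1/2; multiply by 3! = 6 to get -3.

-3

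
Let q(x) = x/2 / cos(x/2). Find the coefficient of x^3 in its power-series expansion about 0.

Divide the numerator series by the denominator series (power-series long division).
q(0) = 0
q′(0) = 1/2
q′′(0) = 0
q′′′(0) = 3/8

1/16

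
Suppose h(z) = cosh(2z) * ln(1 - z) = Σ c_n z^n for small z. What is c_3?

Expand each factor separately, then convolve coefficients.
h(0) = 0
h′(0) = -1
h′′(0) = -1
h′′′(0) = -14
Then c_k = h^(k)(0)/k! gives each Taylor coefficient.

-7/3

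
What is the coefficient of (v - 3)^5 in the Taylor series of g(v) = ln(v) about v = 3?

1/1215

g(3) = ln(3)
g′(3) = 1/3
g′′(3) = -1/9
g′′′(3) = 2/27
g^(4)(3) = -2/27
g^(5)(3) = 8/81
So c_5 = g^(5)(3)/5! = 1/1215.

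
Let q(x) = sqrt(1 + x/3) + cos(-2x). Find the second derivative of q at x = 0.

Add the two expansions coefficient-wise.
The coefficient of x^2 in the expansion is -145/72, so q′′(0) = 2! * (-145/72) = -145/36.

-145/36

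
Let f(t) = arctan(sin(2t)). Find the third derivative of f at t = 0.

Compose series: expand the inner function first, then feed it into the outer expansion.
The coefficient of t^3 in the expansion is -4, so f′′′(0) = 3! * (-4) = -24.

-24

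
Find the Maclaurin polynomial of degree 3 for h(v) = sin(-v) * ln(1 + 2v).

Expand each factor separately, then convolve coefficients.
h(0) = 0
h′(0) = 0
h′′(0) = -4
h′′′(0) = 12
The Taylor polynomial is Σ h^(k)(0)/k! · v^k.

2*v^3 - 2*v^2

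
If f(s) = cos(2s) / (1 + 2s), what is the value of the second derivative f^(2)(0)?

4

Expand each factor separately, then convolve coefficients.
The coefficient of s^2 in the expansion is 2, so f′′(0) = 2! * (2) = 4.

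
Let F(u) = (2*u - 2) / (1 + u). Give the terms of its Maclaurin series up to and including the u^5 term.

Multiply each power in the prefactor through the base expansion.
F(0) = -2
F′(0) = 4
F′′(0) = -8
F′′′(0) = 24
F^(4)(0) = -96
F^(5)(0) = 480
Dividing each by k! gives the coefficients c_0, ..., c_5.

4*u^5 - 4*u^4 + 4*u^3 - 4*u^2 + 4*u - 2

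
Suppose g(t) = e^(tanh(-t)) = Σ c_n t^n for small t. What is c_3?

Let u equal the inner series; expand the outer function in u and truncate.
g(0) = 1
g′(0) = -1
g′′(0) = 1
g′′′(0) = 1
So c_3 = g′′′(0)/3! = 1/6.

1/6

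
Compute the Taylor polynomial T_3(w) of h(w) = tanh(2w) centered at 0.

-8*w^3/3 + 2*w

[w^0] = 0;  [w^1] = 2;  [w^2] = 0;  [w^3] = -8/3.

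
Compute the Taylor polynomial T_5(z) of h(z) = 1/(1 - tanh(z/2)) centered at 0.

z^5/240 + z^4/48 + z^3/12 + z^2/4 + z/2 + 1

Plug the Maclaurin series of the inner function into that of the outer and collect terms.
h(0) = 1
h′(0) = 1/2
h′′(0) = 1/2
h′′′(0) = 1/2
h^(4)(0) = 1/2
h^(5)(0) = 1/2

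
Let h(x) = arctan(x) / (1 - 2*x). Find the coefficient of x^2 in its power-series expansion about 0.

Multiply the numerator's expansion by the denominator's geometric series.
h(0) = 0
h′(0) = 1
h′′(0) = 4
Dividing each by k! gives the coefficients c_0, ..., c_2.

2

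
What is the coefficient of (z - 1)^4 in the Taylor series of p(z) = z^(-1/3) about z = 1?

35/243

[(z - 1)^0] = 1;  [(z - 1)^1] = -1/3;  [(z - 1)^2] = 2/9;  [(z - 1)^3] = -14/81;  [(z - 1)^4] = 35/243.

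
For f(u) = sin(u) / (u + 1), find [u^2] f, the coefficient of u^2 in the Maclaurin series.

Expand 1/(denominator) as a geometric series and multiply by the numerator's series.
[u^0] = 0;  [u^1] = 1;  [u^2] = -1.

-1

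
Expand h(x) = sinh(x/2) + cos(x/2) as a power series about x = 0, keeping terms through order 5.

x^5/3840 + x^4/384 + x^3/48 - x^2/8 + x/2 + 1

Add the two expansions coefficient-wise.
h(0) = 1
h′(0) = 1/2
h′′(0) = -1/4
h′′′(0) = 1/8
h^(4)(0) = 1/16
h^(5)(0) = 1/32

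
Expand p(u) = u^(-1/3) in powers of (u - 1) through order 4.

35*(u - 1)^4/243 - 14*(u - 1)^3/81 + 2*(u - 1)^2/9 - (u - 1)/3 + 1

Use the known series and substitute for the argument.
p(1) = 1
p′(1) = -1/3
p′′(1) = 4/9
p′′′(1) = -28/27
p^(4)(1) = 280/81
Dividing each by k! gives the coefficients c_0, ..., c_4.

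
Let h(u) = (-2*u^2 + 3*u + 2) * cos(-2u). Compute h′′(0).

Multiply each power in the prefactor through the base expansion.
The coefficient of u^2 in the expansion is -6, so h′′(0) = 2! * (-6) = -12.

-12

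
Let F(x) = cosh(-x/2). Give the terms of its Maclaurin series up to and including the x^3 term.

F(0) = 1
F′(0) = 0
F′′(0) = 1/4
F′′′(0) = 0
Then c_k = F^(k)(0)/k! gives each Taylor coefficient.

x^2/8 + 1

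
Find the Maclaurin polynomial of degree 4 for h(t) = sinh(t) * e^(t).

t^4/3 + 2*t^3/3 + t^2 + t

Write out both Maclaurin series and multiply, keeping only the needed powers.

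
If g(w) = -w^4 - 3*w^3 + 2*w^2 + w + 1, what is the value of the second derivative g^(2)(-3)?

-50

The coefficient of (w + 3)^2 in the expansion is -25, so g′′(-3) = 2! * (-25) = -50.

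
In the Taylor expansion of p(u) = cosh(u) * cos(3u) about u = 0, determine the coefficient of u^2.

Multiply the two series term by term and collect like powers.
[u^0] = 1;  [u^1] = 0;  [u^2] = -4.

-4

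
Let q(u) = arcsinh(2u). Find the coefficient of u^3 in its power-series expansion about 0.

Apply the Taylor formula c_k = f^(k)(a)/k!.
q(0) = 0
q′(0) = 2
q′′(0) = 0
q′′′(0) = -8
So c_3 = q′′′(0)/3! = -4/3.

-4/3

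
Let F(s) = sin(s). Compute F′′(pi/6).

From the series, [(s - pi/6)^2] F = -1/4; multiply by 2! = 2 to get -1/2.

-1/2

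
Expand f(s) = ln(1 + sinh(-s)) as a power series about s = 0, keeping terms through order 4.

Plug the Maclaurin series of the inner function into that of the outer and collect terms.
f(0) = 0
f′(0) = -1
f′′(0) = -1
f′′′(0) = -3
f^(4)(0) = -10

-5*s^4/12 - s^3/2 - s^2/2 - s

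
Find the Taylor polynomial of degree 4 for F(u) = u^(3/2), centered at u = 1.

F(1) = 1
F′(1) = 3/2
F′′(1) = 3/4
F′′′(1) = -3/8
F^(4)(1) = 9/16

3*(u - 1)^4/128 - (u - 1)^3/16 + 3*(u - 1)^2/8 + 3*(u - 1)/2 + 1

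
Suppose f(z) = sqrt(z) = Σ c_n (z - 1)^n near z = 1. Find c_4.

-5/128

Apply the Taylor formula c_k = f^(k)(a)/k!.
f(1) = 1
f′(1) = 1/2
f′′(1) = -1/4
f′′′(1) = 3/8
f^(4)(1) = -15/16
Dividing each by k! gives the coefficients c_0, ..., c_4.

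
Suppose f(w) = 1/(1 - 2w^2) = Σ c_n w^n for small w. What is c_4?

4

Use the known series and substitute for the argument.
[w^0] = 1;  [w^1] = 0;  [w^2] = 2;  [w^3] = 0;  [w^4] = 4.
So c_4 = f^(4)(0)/4! = 4.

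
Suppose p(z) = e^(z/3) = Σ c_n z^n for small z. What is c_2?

1/18

[z^0] = 1;  [z^1] = 1/3;  [z^2] = 1/18.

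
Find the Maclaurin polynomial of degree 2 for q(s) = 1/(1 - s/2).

q(0) = 1
q′(0) = 1/2
q′′(0) = 1/2

s^2/4 + s/2 + 1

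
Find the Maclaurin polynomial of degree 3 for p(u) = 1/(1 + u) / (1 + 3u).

-40*u^3 + 13*u^2 - 4*u + 1

Multiply the two series term by term and collect like powers.
[u^0] = 1;  [u^1] = -4;  [u^2] = 13;  [u^3] = -40.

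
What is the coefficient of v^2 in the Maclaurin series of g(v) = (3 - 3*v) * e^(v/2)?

-9/8

Shift and add copies of the series according to the polynomial's terms.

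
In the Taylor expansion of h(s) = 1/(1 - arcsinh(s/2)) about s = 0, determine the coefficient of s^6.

23/2880

Substitute the inner expansion into the outer series and collect powers.
[s^0] = 1;  [s^1] = 1/2;  [s^2] = 1/4;  [s^3] = 5/48;  [s^4] = 1/24;  [s^5] = 23/1280;  [s^6] = 23/2880.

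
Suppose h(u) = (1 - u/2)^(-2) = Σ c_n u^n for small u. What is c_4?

5/16

[u^0] = 1;  [u^1] = 1;  [u^2] = 3/4;  [u^3] = 1/2;  [u^4] = 5/16.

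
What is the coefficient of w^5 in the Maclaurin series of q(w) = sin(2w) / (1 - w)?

14/15

Expand each factor separately, then convolve coefficients.
[w^0] = 0;  [w^1] = 2;  [w^2] = 2;  [w^3] = 2/3;  [w^4] = 2/3;  [w^5] = 14/15.
So c_5 = q^(5)(0)/5! = 14/15.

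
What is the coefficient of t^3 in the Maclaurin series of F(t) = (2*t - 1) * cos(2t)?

Multiply each power in the prefactor through the base expansion.
F(0) = -1
F′(0) = 2
F′′(0) = 4
F′′′(0) = -24
So c_3 = F′′′(0)/3! = -4.

-4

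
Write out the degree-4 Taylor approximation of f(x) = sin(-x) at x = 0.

Differentiate repeatedly and evaluate at the center.
[x^0] = 0;  [x^1] = -1;  [x^2] = 0;  [x^3] = 1/6;  [x^4] = 0.

x^3/6 - x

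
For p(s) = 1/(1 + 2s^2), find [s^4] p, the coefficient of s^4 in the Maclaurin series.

4

p(0) = 1
p′(0) = 0
p′′(0) = -4
p′′′(0) = 0
p^(4)(0) = 96
The Taylor polynomial is Σ p^(k)(0)/k! · s^k.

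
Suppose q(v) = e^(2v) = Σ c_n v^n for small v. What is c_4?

c_4 = q^(4)(0)/4! = 2/3.

2/3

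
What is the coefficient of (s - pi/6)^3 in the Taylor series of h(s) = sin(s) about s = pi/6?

-sqrt(3)/12

Apply the Taylor formula c_k = f^(k)(a)/k!.
[(s - pi/6)^0] = 1/2;  [(s - pi/6)^1] = sqrt(3)/2;  [(s - pi/6)^2] = -1/4;  [(s - pi/6)^3] = -sqrt(3)/12.
So c_3 = h′′′(pi/6)/3! = -sqrt(3)/12.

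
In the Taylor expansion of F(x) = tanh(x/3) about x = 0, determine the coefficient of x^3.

Compute the successive derivatives at the expansion point and divide by k!.
So c_3 = F′′′(0)/3! = -1/81.

-1/81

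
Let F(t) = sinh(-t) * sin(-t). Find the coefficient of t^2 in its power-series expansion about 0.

1

Take the Cauchy product of the two expansions.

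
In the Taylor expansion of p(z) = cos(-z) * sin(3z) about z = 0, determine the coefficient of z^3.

-6

Write out both Maclaurin series and multiply, keeping only the needed powers.
p(0) = 0
p′(0) = 3
p′′(0) = 0
p′′′(0) = -36
So c_3 = p′′′(0)/3! = -6.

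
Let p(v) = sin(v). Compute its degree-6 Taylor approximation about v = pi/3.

-sqrt(3)*(v - pi/3)^6/1440 + (v - pi/3)^5/240 + sqrt(3)*(v - pi/3)^4/48 - (v - pi/3)^3/12 - sqrt(3)*(v - pi/3)^2/4 + (v - pi/3)/2 + sqrt(3)/2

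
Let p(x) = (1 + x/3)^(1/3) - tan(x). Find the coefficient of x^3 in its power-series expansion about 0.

-724/2187

Add the two expansions coefficient-wise.
p(0) = 1
p′(0) = -8/9
p′′(0) = -2/81
p′′′(0) = -1448/729
So c_3 = p′′′(0)/3! = -724/2187.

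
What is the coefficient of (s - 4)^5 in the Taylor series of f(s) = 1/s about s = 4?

-1/4096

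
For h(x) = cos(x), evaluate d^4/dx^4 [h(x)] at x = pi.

-1

The coefficient of (x - pi)^4 in the expansion is -1/24, so h^(4)(pi) = 4! * (-1/24) = -1.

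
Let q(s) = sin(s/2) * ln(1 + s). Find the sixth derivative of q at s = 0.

1075/16

Multiply the two series term by term and collect like powers.
From the series, [s^6] q = 215/2304; multiply by 6! = 720 to get 1075/16.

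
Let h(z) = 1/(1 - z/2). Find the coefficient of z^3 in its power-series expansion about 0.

1/8

h(0) = 1
h′(0) = 1/2
h′′(0) = 1/2
h′′′(0) = 3/4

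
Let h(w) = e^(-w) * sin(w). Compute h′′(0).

Write out both Maclaurin series and multiply, keeping only the needed powers.
From the series, [w^2] h = -1; multiply by 2! = 2 to get -2.

-2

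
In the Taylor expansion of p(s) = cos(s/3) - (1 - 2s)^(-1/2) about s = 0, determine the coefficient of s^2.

Add the two expansions coefficient-wise.
p(0) = 0
p′(0) = -1
p′′(0) = -28/9
So c_2 = p′′(0)/2! = -14/9.

-14/9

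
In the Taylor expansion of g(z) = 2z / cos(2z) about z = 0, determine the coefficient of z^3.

4

Write the quotient as an unknown series and match coefficients against numerator = denominator · series.
[z^0] = 0;  [z^1] = 2;  [z^2] = 0;  [z^3] = 4.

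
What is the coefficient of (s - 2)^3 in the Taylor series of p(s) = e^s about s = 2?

e^(2)/6

Use the known series and substitute for the argument.
p(2) = e^(2)
p′(2) = e^(2)
p′′(2) = e^(2)
p′′′(2) = e^(2)
Dividing each by k! gives the coefficients c_0, ..., c_3.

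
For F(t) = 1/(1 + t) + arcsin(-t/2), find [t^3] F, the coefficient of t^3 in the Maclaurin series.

-49/48

Expand each term separately and add.
F(0) = 1
F′(0) = -3/2
F′′(0) = 2
F′′′(0) = -49/8
So c_3 = F′′′(0)/3! = -49/48.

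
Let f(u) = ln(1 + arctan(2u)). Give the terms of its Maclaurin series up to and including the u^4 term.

Let u equal the inner series; expand the outer function in u and truncate.
f(0) = 0
f′(0) = 2
f′′(0) = -4
f′′′(0) = 0
f^(4)(0) = 32
Then c_k = f^(k)(0)/k! gives each Taylor coefficient.

4*u^4/3 - 2*u^2 + 2*u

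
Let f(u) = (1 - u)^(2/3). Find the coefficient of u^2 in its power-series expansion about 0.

-1/9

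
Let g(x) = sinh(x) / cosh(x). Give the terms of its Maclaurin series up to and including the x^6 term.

2*x^5/15 - x^3/3 + x

Invert the denominator's series and multiply.
g(0) = 0
g′(0) = 1
g′′(0) = 0
g′′′(0) = -2
g^(4)(0) = 0
g^(5)(0) = 16
g^(6)(0) = 0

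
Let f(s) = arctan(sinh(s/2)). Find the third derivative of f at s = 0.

-1/8

Compose series: expand the inner function first, then feed it into the outer expansion.
The coefficient of s^3 in the expansion is -1/48, so f′′′(0) = 3! * (-1/48) = -1/8.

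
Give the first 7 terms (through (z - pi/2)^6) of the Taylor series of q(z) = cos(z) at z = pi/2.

Compute the successive derivatives at the expansion point and divide by k!.
[(z - pi/2)^0] = 0;  [(z - pi/2)^1] = -1;  [(z - pi/2)^2] = 0;  [(z - pi/2)^3] = 1/6;  [(z - pi/2)^4] = 0;  [(z - pi/2)^5] = -1/120;  [(z - pi/2)^6] = 0.

-(z - pi/2)^5/120 + (z - pi/2)^3/6 - (z - pi/2)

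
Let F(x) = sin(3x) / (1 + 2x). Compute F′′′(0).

Write out both Maclaurin series and multiply, keeping only the needed powers.
From the series, [x^3] F = 15/2; multiply by 3! = 6 to get 45.

45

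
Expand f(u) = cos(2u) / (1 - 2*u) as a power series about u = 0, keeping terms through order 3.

4*u^3 + 2*u^2 + 2*u + 1

Expand 1/(denominator) as a geometric series and multiply by the numerator's series.
f(0) = 1
f′(0) = 2
f′′(0) = 4
f′′′(0) = 24
Dividing each by k! gives the coefficients c_0, ..., c_3.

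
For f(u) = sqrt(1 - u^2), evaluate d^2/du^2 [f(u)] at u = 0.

The coefficient of u^2 in the expansion is -1/2, so f′′(0) = 2! * (-1/2) = -1.

-1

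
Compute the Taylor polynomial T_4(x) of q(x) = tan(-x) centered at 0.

q(0) = 0
q′(0) = -1
q′′(0) = 0
q′′′(0) = -2
q^(4)(0) = 0

-x^3/3 - x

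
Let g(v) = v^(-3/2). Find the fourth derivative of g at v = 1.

The coefficient of (v - 1)^4 in the expansion is 315/128, so g^(4)(1) = 4! * (315/128) = 945/16.

945/16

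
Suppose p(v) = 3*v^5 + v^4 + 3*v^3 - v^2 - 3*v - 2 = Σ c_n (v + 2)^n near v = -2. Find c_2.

-235

Apply the Taylor formula c_k = f^(k)(a)/k!.
[(v + 2)^0] = -104;  [(v + 2)^1] = 245;  [(v + 2)^2] = -235.
So c_2 = p′′(-2)/2! = -235.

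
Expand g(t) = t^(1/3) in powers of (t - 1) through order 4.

Use the known series and substitute for the argument.
[(t - 1)^0] = 1;  [(t - 1)^1] = 1/3;  [(t - 1)^2] = -1/9;  [(t - 1)^3] = 5/81;  [(t - 1)^4] = -10/243.

-10*(t - 1)^4/243 + 5*(t - 1)^3/81 - (t - 1)^2/9 + (t - 1)/3 + 1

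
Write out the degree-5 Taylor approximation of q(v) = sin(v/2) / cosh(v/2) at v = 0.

Divide the numerator series by the denominator series (power-series long division).

3*v^5/320 - v^3/12 + v/2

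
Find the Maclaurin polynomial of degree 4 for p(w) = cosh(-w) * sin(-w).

-w^3/3 - w

Expand each factor separately, then convolve coefficients.
p(0) = 0
p′(0) = -1
p′′(0) = 0
p′′′(0) = -2
p^(4)(0) = 0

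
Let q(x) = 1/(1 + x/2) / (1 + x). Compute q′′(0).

7/2

Expand each factor separately, then convolve coefficients.
The coefficient of x^2 in the expansion is 7/4, so q′′(0) = 2! * (7/4) = 7/2.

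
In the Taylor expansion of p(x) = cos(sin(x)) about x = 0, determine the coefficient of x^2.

Substitute the inner expansion into the outer series and collect powers.

-1/2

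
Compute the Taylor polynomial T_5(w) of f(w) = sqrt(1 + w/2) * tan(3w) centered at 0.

Take the Cauchy product of the two expansions.

328821*w^5/10240 + 291*w^4/128 + 285*w^3/32 + 3*w^2/4 + 3*w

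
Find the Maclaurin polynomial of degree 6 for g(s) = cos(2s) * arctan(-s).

-23*s^5/15 + 7*s^3/3 - s

Take the Cauchy product of the two expansions.
g(0) = 0
g′(0) = -1
g′′(0) = 0
g′′′(0) = 14
g^(4)(0) = 0
g^(5)(0) = -184
g^(6)(0) = 0
Dividing each by k! gives the coefficients c_0, ..., c_6.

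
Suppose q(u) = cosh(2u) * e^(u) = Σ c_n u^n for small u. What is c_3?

13/6

Write out both Maclaurin series and multiply, keeping only the needed powers.
q(0) = 1
q′(0) = 1
q′′(0) = 5
q′′′(0) = 13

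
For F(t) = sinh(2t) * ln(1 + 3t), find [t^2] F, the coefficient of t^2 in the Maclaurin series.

6

Write out both Maclaurin series and multiply, keeping only the needed powers.
F(0) = 0
F′(0) = 0
F′′(0) = 12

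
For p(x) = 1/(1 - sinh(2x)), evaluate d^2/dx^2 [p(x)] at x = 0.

Let u equal the inner series; expand the outer function in u and truncate.
The coefficient of x^2 in the expansion is 4, so p′′(0) = 2! * (4) = 8.

8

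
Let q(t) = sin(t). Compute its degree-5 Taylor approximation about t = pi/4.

q(pi/4) = sqrt(2)/2
q′(pi/4) = sqrt(2)/2
q′′(pi/4) = -sqrt(2)/2
q′′′(pi/4) = -sqrt(2)/2
q^(4)(pi/4) = sqrt(2)/2
q^(5)(pi/4) = sqrt(2)/2

sqrt(2)*(t - pi/4)^5/240 + sqrt(2)*(t - pi/4)^4/48 - sqrt(2)*(t - pi/4)^3/12 - sqrt(2)*(t - pi/4)^2/4 + sqrt(2)*(t - pi/4)/2 + sqrt(2)/2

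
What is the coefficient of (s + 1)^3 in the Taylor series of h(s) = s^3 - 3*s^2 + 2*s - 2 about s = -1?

h(-1) = -8
h′(-1) = 11
h′′(-1) = -12
h′′′(-1) = 6
Dividing each by k! gives the coefficients c_0, ..., c_3.

1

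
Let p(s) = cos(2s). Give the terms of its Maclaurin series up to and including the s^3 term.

Apply the Taylor formula c_k = f^(k)(a)/k!.

1 - 2*s^2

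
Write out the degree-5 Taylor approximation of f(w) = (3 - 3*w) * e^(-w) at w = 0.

-3*w^5/20 + 5*w^4/8 - 2*w^3 + 9*w^2/2 - 6*w + 3

Multiply each power in the prefactor through the base expansion.
[w^0] = 3;  [w^1] = -6;  [w^2] = 9/2;  [w^3] = -2;  [w^4] = 5/8;  [w^5] = -3/20.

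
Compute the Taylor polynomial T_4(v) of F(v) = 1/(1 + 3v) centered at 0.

81*v^4 - 27*v^3 + 9*v^2 - 3*v + 1

F(0) = 1
F′(0) = -3
F′′(0) = 18
F′′′(0) = -162
F^(4)(0) = 1944
The Taylor polynomial is Σ F^(k)(0)/k! · v^k.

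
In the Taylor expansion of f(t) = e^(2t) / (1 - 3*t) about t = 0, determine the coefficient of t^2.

17

Multiply the numerator's expansion by the denominator's geometric series.
f(0) = 1
f′(0) = 5
f′′(0) = 34
So c_2 = f′′(0)/2! = 17.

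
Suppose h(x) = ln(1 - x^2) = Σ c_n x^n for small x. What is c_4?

h(0) = 0
h′(0) = 0
h′′(0) = -2
h′′′(0) = 0
h^(4)(0) = -12

-1/2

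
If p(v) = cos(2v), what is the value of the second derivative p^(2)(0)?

-4

Compute the successive derivatives at the expansion point and divide by k!.
The coefficient of v^2 in the expansion is -2, so p′′(0) = 2! * (-2) = -4.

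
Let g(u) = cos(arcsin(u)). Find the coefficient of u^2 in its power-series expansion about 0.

-1/2

Plug the Maclaurin series of the inner function into that of the outer and collect terms.
g(0) = 1
g′(0) = 0
g′′(0) = -1
Dividing each by k! gives the coefficients c_0, ..., c_2.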